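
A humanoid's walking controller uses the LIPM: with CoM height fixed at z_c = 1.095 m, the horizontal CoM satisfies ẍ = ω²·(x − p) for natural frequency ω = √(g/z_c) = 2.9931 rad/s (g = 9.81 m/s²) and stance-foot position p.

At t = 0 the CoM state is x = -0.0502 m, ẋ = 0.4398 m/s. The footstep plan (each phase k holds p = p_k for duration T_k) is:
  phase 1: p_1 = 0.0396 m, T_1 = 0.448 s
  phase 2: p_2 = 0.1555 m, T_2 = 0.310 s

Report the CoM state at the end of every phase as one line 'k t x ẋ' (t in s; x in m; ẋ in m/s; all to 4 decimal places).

1 0.4480 0.1178 0.4195
2 0.7580 0.2500 0.4932

phase 1: p=0.0396, T=0.448, ωT=1.340909, cosh=2.042062, sinh=1.780454; start (x,ẋ)=(-0.050200, 0.439800) → end (x,ẋ)=(0.117839, 0.419548)
phase 2: p=0.1555, T=0.310, ωT=0.927861, cosh=1.462246, sinh=1.066848; start (x,ẋ)=(0.117839, 0.419548) → end (x,ẋ)=(0.249972, 0.493224)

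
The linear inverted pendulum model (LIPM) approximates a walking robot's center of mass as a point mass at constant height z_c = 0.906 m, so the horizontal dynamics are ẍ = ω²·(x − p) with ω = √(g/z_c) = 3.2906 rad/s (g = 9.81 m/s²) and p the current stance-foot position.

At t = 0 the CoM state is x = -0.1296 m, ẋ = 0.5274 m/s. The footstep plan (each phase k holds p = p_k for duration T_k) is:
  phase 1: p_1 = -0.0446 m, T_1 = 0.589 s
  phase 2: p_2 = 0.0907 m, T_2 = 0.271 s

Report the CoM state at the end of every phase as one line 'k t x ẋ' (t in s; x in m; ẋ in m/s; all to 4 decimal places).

1 0.5890 0.1992 0.9184
2 0.8600 0.5284 1.6705

phase 1: p=-0.0446, T=0.589, ωT=1.938163, cosh=3.544975, sinh=3.401007; start (x,ẋ)=(-0.129600, 0.527400) → end (x,ẋ)=(0.199173, 0.918355)
phase 2: p=0.0907, T=0.271, ωT=0.891753, cosh=1.424669, sinh=1.014732; start (x,ẋ)=(0.199173, 0.918355) → end (x,ẋ)=(0.528433, 1.670550)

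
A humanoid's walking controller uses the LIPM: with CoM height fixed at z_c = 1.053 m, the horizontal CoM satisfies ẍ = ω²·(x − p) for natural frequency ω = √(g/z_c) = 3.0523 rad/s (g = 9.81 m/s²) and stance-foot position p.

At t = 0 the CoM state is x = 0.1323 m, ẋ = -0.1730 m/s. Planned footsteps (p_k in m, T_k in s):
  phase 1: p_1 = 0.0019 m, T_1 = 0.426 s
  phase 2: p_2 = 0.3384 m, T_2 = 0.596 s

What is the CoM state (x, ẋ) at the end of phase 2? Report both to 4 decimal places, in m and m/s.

phase 1: p=0.0019, T=0.426, ωT=1.300280, cosh=1.971390, sinh=1.698934; start (x,ẋ)=(0.132300, -0.173000) → end (x,ẋ)=(0.162676, 0.335159)
phase 2: p=0.3384, T=0.596, ωT=1.819171, cosh=3.164452, sinh=3.002291; start (x,ẋ)=(0.162676, 0.335159) → end (x,ẋ)=(0.111998, -0.549721)

x = 0.1120, ẋ = -0.5497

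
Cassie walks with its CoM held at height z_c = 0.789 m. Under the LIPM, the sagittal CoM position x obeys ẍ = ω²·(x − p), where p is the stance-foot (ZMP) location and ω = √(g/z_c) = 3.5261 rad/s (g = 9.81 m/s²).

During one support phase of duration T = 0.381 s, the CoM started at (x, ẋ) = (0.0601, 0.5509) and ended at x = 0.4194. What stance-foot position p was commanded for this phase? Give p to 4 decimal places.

ωT = 3.5261·0.381 = 1.343444; cosh(ωT) = 2.046582, sinh(ωT) = 1.785637
x(T) = p + (x₀−p)·cosh(ωT) + (ẋ₀/ω)·sinh(ωT) ⇒ p·(1 − cosh) = x(T) − x₀·cosh − (ẋ₀/ω)·sinh
numerator   = 0.4194 − (0.0601)·2.046582 − (0.5509/3.5261)·1.785637 = 0.017422
denominator = 1 − 2.046582 = -1.046582
p = 0.017422 / -1.046582 = -0.0166

p = -0.0166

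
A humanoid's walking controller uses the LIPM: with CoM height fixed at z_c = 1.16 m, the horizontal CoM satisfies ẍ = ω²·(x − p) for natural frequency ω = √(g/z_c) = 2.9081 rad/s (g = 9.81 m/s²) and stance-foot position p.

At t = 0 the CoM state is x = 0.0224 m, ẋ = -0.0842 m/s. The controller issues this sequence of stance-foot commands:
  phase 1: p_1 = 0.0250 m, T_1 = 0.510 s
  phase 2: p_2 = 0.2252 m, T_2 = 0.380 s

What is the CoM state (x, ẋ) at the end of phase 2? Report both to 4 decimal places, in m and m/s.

phase 1: p=0.0250, T=0.510, ωT=1.483131, cosh=2.316824, sinh=2.089898; start (x,ẋ)=(0.022400, -0.084200) → end (x,ẋ)=(-0.041534, -0.210878)
phase 2: p=0.2252, T=0.380, ωT=1.105078, cosh=1.675323, sinh=1.344137; start (x,ẋ)=(-0.041534, -0.210878) → end (x,ẋ)=(-0.319134, -1.395922)

x = -0.3191, ẋ = -1.3959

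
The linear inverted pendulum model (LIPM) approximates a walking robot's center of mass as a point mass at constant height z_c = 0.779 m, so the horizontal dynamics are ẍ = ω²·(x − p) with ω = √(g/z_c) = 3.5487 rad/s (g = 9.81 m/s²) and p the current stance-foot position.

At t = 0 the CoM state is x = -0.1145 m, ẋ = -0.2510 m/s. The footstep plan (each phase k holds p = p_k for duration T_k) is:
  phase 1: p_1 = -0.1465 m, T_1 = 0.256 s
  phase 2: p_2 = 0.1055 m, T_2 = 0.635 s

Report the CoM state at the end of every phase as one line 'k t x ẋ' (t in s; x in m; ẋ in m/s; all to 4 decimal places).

1 0.2560 -0.1738 -0.2439
2 0.8910 -1.5624 -5.8405

phase 1: p=-0.1465, T=0.256, ωT=0.908467, cosh=1.441830, sinh=1.038688; start (x,ẋ)=(-0.114500, -0.251000) → end (x,ẋ)=(-0.173828, -0.243947)
phase 2: p=0.1055, T=0.635, ωT=2.253424, cosh=4.812661, sinh=4.707622; start (x,ẋ)=(-0.173828, -0.243947) → end (x,ẋ)=(-1.562426, -5.840472)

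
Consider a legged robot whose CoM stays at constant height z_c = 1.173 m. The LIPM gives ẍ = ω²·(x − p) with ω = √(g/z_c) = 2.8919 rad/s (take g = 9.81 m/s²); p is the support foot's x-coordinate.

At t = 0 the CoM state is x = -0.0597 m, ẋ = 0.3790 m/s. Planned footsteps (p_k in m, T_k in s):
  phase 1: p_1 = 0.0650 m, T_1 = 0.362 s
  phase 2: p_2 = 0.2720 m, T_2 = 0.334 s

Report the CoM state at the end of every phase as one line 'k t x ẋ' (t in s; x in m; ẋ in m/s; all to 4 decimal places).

1 0.3620 0.0292 0.1560
2 0.6960 -0.0326 -0.5542

phase 1: p=0.0650, T=0.362, ωT=1.046868, cosh=1.599875, sinh=1.248839; start (x,ẋ)=(-0.059700, 0.379000) → end (x,ẋ)=(0.029163, 0.155996)
phase 2: p=0.2720, T=0.334, ωT=0.965895, cosh=1.503890, sinh=1.123247; start (x,ẋ)=(0.029163, 0.155996) → end (x,ẋ)=(-0.032609, -0.554210)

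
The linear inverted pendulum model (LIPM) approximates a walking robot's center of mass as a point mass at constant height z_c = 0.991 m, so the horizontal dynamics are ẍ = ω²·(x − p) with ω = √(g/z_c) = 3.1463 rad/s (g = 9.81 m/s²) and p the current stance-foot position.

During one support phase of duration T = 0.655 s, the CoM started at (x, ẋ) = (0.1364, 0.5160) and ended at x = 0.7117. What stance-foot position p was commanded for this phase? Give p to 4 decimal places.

p = 0.1559

ωT = 3.1463·0.655 = 2.060827; cosh(ωT) = 3.989903, sinh(ωT) = 3.862554
x(T) = p + (x₀−p)·cosh(ωT) + (ẋ₀/ω)·sinh(ωT) ⇒ p·(1 − cosh) = x(T) − x₀·cosh − (ẋ₀/ω)·sinh
numerator   = 0.7117 − (0.1364)·3.989903 − (0.5160/3.1463)·3.862554 = -0.465990
denominator = 1 − 3.989903 = -2.989903
p = -0.465990 / -2.989903 = 0.1559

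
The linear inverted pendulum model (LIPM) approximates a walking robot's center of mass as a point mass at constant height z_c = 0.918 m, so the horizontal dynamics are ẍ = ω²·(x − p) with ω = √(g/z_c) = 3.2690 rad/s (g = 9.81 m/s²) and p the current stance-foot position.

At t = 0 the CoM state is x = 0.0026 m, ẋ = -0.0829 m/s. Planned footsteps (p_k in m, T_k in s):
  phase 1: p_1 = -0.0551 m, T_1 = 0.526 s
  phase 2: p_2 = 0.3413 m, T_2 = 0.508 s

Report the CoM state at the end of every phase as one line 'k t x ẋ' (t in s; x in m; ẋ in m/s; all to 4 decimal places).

1 0.5260 0.0426 0.2707
2 1.0340 -0.2630 -1.7385

phase 1: p=-0.0551, T=0.526, ωT=1.719494, cosh=2.880430, sinh=2.701273; start (x,ẋ)=(0.002600, -0.082900) → end (x,ẋ)=(0.042598, 0.270730)
phase 2: p=0.3413, T=0.508, ωT=1.660652, cosh=2.726378, sinh=2.536363; start (x,ẋ)=(0.042598, 0.270730) → end (x,ẋ)=(-0.263020, -1.738536)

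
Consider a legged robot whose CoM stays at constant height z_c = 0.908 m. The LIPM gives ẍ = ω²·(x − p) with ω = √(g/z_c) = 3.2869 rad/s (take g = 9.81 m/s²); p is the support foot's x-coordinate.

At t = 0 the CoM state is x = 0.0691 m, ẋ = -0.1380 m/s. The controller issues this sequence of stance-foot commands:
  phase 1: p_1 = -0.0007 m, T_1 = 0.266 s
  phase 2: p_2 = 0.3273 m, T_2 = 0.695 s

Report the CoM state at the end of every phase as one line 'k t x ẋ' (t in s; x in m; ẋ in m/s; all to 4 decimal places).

1 0.2660 0.0560 0.0329
2 0.9610 -0.9701 -4.1702

phase 1: p=-0.0007, T=0.266, ωT=0.874315, cosh=1.407191, sinh=0.990043; start (x,ẋ)=(0.069100, -0.138000) → end (x,ẋ)=(0.055955, 0.032949)
phase 2: p=0.3273, T=0.695, ωT=2.284396, cosh=4.960792, sinh=4.858956; start (x,ẋ)=(0.055955, 0.032949) → end (x,ẋ)=(-0.970078, -4.170171)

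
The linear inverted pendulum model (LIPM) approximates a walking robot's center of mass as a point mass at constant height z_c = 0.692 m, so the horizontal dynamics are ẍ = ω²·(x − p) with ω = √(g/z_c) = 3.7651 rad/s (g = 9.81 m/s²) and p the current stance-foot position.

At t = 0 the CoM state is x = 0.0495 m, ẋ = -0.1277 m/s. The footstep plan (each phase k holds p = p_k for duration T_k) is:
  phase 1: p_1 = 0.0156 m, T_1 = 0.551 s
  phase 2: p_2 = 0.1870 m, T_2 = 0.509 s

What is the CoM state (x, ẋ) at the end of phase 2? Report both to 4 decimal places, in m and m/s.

phase 1: p=0.0156, T=0.551, ωT=2.074570, cosh=4.043367, sinh=3.917756; start (x,ẋ)=(0.049500, -0.127700) → end (x,ẋ)=(0.019793, -0.016288)
phase 2: p=0.1870, T=0.509, ωT=1.916436, cosh=3.471911, sinh=3.324780; start (x,ẋ)=(0.019793, -0.016288) → end (x,ẋ)=(-0.407912, -2.149674)

x = -0.4079, ẋ = -2.1497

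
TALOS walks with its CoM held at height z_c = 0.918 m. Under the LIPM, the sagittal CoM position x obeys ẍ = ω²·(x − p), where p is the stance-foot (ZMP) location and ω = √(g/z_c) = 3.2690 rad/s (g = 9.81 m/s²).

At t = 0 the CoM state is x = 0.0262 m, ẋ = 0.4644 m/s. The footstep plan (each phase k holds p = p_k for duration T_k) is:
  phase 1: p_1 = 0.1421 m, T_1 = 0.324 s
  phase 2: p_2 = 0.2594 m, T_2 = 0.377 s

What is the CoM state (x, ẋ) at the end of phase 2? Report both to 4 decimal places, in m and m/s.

phase 1: p=0.1421, T=0.324, ωT=1.059156, cosh=1.615342, sinh=1.268594; start (x,ẋ)=(0.026200, 0.464400) → end (x,ẋ)=(0.135101, 0.269524)
phase 2: p=0.2594, T=0.377, ωT=1.232413, cosh=1.860542, sinh=1.568953; start (x,ẋ)=(0.135101, 0.269524) → end (x,ẋ)=(0.157493, -0.136060)

x = 0.1575, ẋ = -0.1361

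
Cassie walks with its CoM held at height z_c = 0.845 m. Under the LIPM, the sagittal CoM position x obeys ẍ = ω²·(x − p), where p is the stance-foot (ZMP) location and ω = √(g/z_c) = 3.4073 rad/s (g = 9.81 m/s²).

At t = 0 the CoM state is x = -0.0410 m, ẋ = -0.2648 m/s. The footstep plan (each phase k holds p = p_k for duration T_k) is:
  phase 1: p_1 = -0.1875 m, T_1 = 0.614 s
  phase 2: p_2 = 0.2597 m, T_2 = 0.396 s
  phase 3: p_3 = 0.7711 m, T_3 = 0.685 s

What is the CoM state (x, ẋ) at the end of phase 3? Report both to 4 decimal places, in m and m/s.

phase 1: p=-0.1875, T=0.614, ωT=2.092082, cosh=4.112598, sinh=3.989169; start (x,ẋ)=(-0.041000, -0.264800) → end (x,ẋ)=(0.104975, 0.902255)
phase 2: p=0.2597, T=0.396, ωT=1.349291, cosh=2.057057, sinh=1.797633; start (x,ẋ)=(0.104975, 0.902255) → end (x,ẋ)=(0.417437, 0.908291)
phase 3: p=0.7711, T=0.685, ωT=2.334001, cosh=5.208024, sinh=5.111117; start (x,ẋ)=(0.417437, 0.908291) → end (x,ẋ)=(0.291696, -1.428676)

x = 0.2917, ẋ = -1.4287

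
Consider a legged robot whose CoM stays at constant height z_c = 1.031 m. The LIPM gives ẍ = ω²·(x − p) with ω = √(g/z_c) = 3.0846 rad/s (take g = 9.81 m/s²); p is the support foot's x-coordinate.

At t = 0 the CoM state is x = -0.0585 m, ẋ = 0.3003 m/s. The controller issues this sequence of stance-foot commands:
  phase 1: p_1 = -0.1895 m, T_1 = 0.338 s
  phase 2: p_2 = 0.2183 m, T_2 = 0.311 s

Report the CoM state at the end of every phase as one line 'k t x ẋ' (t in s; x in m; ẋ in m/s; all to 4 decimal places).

phase 1: p=-0.1895, T=0.338, ωT=1.042595, cosh=1.594553, sinh=1.242015; start (x,ẋ)=(-0.058500, 0.300300) → end (x,ẋ)=(0.140302, 0.980721)
phase 2: p=0.2183, T=0.311, ωT=0.959311, cosh=1.496527, sinh=1.113370; start (x,ẋ)=(0.140302, 0.980721) → end (x,ẋ)=(0.455560, 1.199807)

1 0.3380 0.1403 0.9807
2 0.6490 0.4556 1.1998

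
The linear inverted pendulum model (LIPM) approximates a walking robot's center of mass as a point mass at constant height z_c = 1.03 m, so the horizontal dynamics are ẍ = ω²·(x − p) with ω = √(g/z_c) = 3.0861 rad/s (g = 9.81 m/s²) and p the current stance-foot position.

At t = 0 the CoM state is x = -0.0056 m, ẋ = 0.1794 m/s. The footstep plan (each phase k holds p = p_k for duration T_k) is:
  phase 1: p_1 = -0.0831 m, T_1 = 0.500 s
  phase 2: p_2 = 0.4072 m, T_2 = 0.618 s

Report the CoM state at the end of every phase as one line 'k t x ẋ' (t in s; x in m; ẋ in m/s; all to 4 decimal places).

phase 1: p=-0.0831, T=0.500, ωT=1.543050, cosh=2.446284, sinh=2.232555; start (x,ẋ)=(-0.005600, 0.179400) → end (x,ẋ)=(0.236269, 0.972830)
phase 2: p=0.4072, T=0.618, ωT=1.907210, cosh=3.441383, sinh=3.292889; start (x,ẋ)=(0.236269, 0.972830) → end (x,ẋ)=(0.856977, 1.610848)

1 0.5000 0.2363 0.9728
2 1.1180 0.8570 1.6108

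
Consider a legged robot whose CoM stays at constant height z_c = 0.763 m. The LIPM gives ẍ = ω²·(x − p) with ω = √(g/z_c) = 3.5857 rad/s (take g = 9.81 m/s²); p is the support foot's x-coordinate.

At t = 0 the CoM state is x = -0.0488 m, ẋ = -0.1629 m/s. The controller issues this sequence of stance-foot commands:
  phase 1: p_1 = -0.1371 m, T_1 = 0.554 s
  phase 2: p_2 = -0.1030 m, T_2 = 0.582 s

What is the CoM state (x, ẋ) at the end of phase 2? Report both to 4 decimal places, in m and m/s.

x = 1.0180, ẋ = 4.0265

phase 1: p=-0.1371, T=0.554, ωT=1.986478, cosh=3.713495, sinh=3.576317; start (x,ẋ)=(-0.048800, -0.162900) → end (x,ẋ)=(0.028328, 0.527396)
phase 2: p=-0.1030, T=0.582, ωT=2.086877, cosh=4.091891, sinh=3.967817; start (x,ẋ)=(0.028328, 0.527396) → end (x,ẋ)=(1.017978, 4.026500)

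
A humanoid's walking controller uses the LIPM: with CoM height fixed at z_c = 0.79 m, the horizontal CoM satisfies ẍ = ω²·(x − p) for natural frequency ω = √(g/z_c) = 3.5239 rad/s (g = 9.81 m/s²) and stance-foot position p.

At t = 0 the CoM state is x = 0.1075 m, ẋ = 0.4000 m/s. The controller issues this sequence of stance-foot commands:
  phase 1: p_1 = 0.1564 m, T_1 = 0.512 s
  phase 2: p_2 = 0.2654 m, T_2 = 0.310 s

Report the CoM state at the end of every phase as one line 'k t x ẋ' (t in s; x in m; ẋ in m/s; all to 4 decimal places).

1 0.5120 0.3393 0.7387
2 0.8220 0.6653 1.5696

phase 1: p=0.1564, T=0.512, ωT=1.804237, cosh=3.119967, sinh=2.955366; start (x,ẋ)=(0.107500, 0.400000) → end (x,ẋ)=(0.339299, 0.738722)
phase 2: p=0.2654, T=0.310, ωT=1.092409, cosh=1.658428, sinh=1.323020; start (x,ẋ)=(0.339299, 0.738722) → end (x,ẋ)=(0.665303, 1.569648)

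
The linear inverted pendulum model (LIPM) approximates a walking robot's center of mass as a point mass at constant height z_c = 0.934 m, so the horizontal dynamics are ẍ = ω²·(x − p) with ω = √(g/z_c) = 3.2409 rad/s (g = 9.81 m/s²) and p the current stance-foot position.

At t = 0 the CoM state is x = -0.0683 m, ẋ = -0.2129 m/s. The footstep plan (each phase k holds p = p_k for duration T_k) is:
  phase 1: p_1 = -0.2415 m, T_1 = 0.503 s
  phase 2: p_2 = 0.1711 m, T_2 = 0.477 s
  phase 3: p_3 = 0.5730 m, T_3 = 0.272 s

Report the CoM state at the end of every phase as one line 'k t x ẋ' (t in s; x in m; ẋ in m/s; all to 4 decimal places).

1 0.5030 0.0563 0.8135
2 0.9800 0.4517 1.1620
3 1.2520 0.7600 1.2501

phase 1: p=-0.2415, T=0.503, ωT=1.630173, cosh=2.650326, sinh=2.454430; start (x,ẋ)=(-0.068300, -0.212900) → end (x,ẋ)=(0.056301, 0.813476)
phase 2: p=0.1711, T=0.477, ωT=1.545909, cosh=2.452677, sinh=2.239559; start (x,ẋ)=(0.056301, 0.813476) → end (x,ẋ)=(0.451671, 1.161961)
phase 3: p=0.5730, T=0.272, ωT=0.881525, cosh=1.414365, sinh=1.000214; start (x,ẋ)=(0.451671, 1.161961) → end (x,ẋ)=(0.760004, 1.250138)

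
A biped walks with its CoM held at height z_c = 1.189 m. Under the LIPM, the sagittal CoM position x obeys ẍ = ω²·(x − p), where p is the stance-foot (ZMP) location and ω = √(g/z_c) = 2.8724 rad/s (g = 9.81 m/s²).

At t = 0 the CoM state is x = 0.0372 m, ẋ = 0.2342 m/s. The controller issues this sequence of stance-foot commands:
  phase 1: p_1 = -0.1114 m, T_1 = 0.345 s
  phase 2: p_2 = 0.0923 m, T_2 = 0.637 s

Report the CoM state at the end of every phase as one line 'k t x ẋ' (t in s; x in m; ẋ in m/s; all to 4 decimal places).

phase 1: p=-0.1114, T=0.345, ωT=0.990978, cosh=1.532541, sinh=1.161327; start (x,ẋ)=(0.037200, 0.234200) → end (x,ẋ)=(0.211024, 0.854620)
phase 2: p=0.0923, T=0.637, ωT=1.829719, cosh=3.196296, sinh=3.035838; start (x,ẋ)=(0.211024, 0.854620) → end (x,ẋ)=(1.375024, 3.766909)

1 0.3450 0.2110 0.8546
2 0.9820 1.3750 3.7669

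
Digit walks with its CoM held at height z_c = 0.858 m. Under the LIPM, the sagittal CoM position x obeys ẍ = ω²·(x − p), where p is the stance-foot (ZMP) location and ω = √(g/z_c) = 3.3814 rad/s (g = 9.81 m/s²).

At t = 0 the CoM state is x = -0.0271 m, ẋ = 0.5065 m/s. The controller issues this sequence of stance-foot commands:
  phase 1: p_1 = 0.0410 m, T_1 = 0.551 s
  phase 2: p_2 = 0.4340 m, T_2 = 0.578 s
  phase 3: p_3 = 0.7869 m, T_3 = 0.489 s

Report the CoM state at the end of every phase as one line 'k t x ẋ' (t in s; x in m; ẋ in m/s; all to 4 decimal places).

1 0.5510 0.2873 0.9472
2 1.1290 0.8747 1.6947
3 1.6180 2.2862 5.3371

phase 1: p=0.0410, T=0.551, ωT=1.863151, cosh=3.299598, sinh=3.144415; start (x,ẋ)=(-0.027100, 0.506500) → end (x,ẋ)=(0.287299, 0.947171)
phase 2: p=0.4340, T=0.578, ωT=1.954449, cosh=3.600836, sinh=3.459193; start (x,ẋ)=(0.287299, 0.947171) → end (x,ẋ)=(0.874717, 1.694664)
phase 3: p=0.7869, T=0.489, ωT=1.653505, cosh=2.708319, sinh=2.516941; start (x,ẋ)=(0.874717, 1.694664) → end (x,ẋ)=(2.286158, 5.337084)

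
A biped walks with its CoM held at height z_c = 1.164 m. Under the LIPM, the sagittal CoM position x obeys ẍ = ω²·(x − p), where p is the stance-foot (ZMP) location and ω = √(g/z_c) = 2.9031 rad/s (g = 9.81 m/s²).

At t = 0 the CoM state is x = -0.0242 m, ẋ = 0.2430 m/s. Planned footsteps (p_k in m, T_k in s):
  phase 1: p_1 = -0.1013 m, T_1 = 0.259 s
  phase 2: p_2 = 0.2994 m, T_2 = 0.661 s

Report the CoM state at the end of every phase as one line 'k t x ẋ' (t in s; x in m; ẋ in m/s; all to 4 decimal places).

1 0.2590 0.0677 0.4996
2 0.9200 0.0666 -0.5038

phase 1: p=-0.1013, T=0.259, ωT=0.751903, cosh=1.296250, sinh=0.824782; start (x,ẋ)=(-0.024200, 0.243000) → end (x,ẋ)=(0.067678, 0.499599)
phase 2: p=0.2994, T=0.661, ωT=1.918949, cosh=3.480278, sinh=3.333516; start (x,ẋ)=(0.067678, 0.499599) → end (x,ẋ)=(0.066614, -0.503753)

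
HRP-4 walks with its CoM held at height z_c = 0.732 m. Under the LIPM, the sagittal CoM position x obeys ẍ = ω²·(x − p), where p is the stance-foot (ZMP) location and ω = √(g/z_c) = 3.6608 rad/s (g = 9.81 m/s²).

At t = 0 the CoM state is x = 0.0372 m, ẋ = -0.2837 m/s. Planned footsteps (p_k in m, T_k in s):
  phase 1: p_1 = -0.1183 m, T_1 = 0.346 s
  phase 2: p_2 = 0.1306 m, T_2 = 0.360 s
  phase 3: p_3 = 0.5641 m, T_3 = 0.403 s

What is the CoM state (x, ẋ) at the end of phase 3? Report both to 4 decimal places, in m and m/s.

phase 1: p=-0.1183, T=0.346, ωT=1.266637, cosh=1.915337, sinh=1.633560; start (x,ẋ)=(0.037200, -0.283700) → end (x,ẋ)=(0.052939, 0.386530)
phase 2: p=0.1306, T=0.360, ωT=1.317888, cosh=2.001612, sinh=1.733912; start (x,ẋ)=(0.052939, 0.386530) → end (x,ẋ)=(0.158231, 0.280732)
phase 3: p=0.5641, T=0.403, ωT=1.475302, cosh=2.300534, sinh=2.071824; start (x,ẋ)=(0.158231, 0.280732) → end (x,ẋ)=(-0.210736, -2.432496)

x = -0.2107, ẋ = -2.4325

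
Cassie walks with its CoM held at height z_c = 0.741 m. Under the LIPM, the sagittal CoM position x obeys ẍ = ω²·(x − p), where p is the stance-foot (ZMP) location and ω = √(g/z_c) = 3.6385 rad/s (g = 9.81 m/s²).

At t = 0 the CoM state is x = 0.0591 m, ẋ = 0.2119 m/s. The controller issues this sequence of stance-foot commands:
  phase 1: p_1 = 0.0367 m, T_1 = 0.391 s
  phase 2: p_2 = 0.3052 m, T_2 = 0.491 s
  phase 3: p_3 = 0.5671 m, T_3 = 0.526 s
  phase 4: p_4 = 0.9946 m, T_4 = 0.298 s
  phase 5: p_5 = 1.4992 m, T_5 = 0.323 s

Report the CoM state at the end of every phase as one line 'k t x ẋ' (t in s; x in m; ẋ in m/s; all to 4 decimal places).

phase 1: p=0.0367, T=0.391, ωT=1.422654, cosh=2.194593, sinh=1.953520; start (x,ẋ)=(0.059100, 0.211900) → end (x,ẋ)=(0.199629, 0.624251)
phase 2: p=0.3052, T=0.491, ωT=1.786504, cosh=3.068046, sinh=2.900501; start (x,ẋ)=(0.199629, 0.624251) → end (x,ẋ)=(0.478936, 0.801085)
phase 3: p=0.5671, T=0.526, ωT=1.913851, cosh=3.463328, sinh=3.315817; start (x,ẋ)=(0.478936, 0.801085) → end (x,ẋ)=(0.991797, 1.710750)
phase 4: p=0.9946, T=0.298, ωT=1.084273, cosh=1.647718, sinh=1.309571; start (x,ẋ)=(0.991797, 1.710750) → end (x,ẋ)=(1.605716, 2.805479)
phase 5: p=1.4992, T=0.323, ωT=1.175236, cosh=1.773826, sinh=1.465080; start (x,ẋ)=(1.605716, 2.805479) → end (x,ẋ)=(2.817796, 5.544236)

1 0.3910 0.1996 0.6243
2 0.8820 0.4789 0.8011
3 1.4080 0.9918 1.7107
4 1.7060 1.6057 2.8055
5 2.0290 2.8178 5.5442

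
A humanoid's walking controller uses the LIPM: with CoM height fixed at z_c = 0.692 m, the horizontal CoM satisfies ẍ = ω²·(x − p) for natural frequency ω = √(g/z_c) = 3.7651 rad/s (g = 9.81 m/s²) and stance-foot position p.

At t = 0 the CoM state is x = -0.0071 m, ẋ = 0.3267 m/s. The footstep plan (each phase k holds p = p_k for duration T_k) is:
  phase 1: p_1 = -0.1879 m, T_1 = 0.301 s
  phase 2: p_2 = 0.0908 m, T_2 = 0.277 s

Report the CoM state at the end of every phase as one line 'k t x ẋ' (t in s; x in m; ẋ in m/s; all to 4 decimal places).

1 0.3010 0.2428 1.5075
2 0.5780 0.8307 3.1153

phase 1: p=-0.1879, T=0.301, ωT=1.133295, cosh=1.713922, sinh=1.391952; start (x,ẋ)=(-0.007100, 0.326700) → end (x,ẋ)=(0.242758, 1.507482)
phase 2: p=0.0908, T=0.277, ωT=1.042933, cosh=1.594973, sinh=1.242553; start (x,ẋ)=(0.242758, 1.507482) → end (x,ẋ)=(0.830665, 3.115302)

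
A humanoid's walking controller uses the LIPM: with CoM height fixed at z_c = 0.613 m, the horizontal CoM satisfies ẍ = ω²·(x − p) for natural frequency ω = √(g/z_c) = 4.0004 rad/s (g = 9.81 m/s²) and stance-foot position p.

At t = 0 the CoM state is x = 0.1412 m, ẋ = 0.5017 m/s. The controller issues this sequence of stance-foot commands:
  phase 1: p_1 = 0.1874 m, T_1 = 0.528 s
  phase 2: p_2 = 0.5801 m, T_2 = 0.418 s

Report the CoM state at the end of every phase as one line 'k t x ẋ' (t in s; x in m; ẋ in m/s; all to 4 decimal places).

phase 1: p=0.1874, T=0.528, ωT=2.112211, cosh=4.193735, sinh=4.072765; start (x,ẋ)=(0.141200, 0.501700) → end (x,ẋ)=(0.504425, 1.351275)
phase 2: p=0.5801, T=0.418, ωT=1.672167, cosh=2.755766, sinh=2.567927; start (x,ẋ)=(0.504425, 1.351275) → end (x,ẋ)=(1.238964, 2.946407)

1 0.5280 0.5044 1.3513
2 0.9460 1.2390 2.9464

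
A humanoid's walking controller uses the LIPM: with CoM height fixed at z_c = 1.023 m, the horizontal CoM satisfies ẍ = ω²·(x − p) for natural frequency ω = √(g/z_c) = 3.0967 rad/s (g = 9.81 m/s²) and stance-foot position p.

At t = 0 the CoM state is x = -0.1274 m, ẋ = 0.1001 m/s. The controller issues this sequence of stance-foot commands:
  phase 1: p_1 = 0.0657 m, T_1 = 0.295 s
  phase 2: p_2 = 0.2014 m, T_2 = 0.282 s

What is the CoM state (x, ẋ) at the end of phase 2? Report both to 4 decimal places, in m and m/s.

phase 1: p=0.0657, T=0.295, ωT=0.913526, cosh=1.447103, sinh=1.045996; start (x,ẋ)=(-0.127400, 0.100100) → end (x,ẋ)=(-0.179924, -0.480622)
phase 2: p=0.2014, T=0.282, ωT=0.873269, cosh=1.406156, sinh=0.988572; start (x,ẋ)=(-0.179924, -0.480622) → end (x,ẋ)=(-0.488232, -1.843181)

x = -0.4882, ẋ = -1.8432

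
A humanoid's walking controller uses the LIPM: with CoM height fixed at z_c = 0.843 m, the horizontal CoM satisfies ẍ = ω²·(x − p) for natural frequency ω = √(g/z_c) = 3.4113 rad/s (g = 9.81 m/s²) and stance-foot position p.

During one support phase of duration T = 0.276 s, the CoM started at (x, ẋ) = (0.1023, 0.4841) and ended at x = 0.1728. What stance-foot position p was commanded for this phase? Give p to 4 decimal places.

ωT = 3.4113·0.276 = 0.941519; cosh(ωT) = 1.476954, sinh(ωT) = 1.086919
x(T) = p + (x₀−p)·cosh(ωT) + (ẋ₀/ω)·sinh(ωT) ⇒ p·(1 − cosh) = x(T) − x₀·cosh − (ẋ₀/ω)·sinh
numerator   = 0.1728 − (0.1023)·1.476954 − (0.4841/3.4113)·1.086919 = -0.132538
denominator = 1 − 1.476954 = -0.476954
p = -0.132538 / -0.476954 = 0.2779

p = 0.2779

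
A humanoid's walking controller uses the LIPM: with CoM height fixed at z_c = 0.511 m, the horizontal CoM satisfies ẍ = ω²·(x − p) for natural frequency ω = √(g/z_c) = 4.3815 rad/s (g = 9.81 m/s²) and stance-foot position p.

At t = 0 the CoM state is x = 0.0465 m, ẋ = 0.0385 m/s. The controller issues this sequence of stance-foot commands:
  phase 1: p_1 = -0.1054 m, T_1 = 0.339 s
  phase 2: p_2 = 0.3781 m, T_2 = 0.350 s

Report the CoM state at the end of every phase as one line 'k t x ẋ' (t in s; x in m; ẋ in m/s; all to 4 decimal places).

1 0.3390 0.2656 1.4837
2 0.6890 0.8535 2.5094

phase 1: p=-0.1054, T=0.339, ωT=1.485329, cosh=2.321422, sinh=2.094994; start (x,ẋ)=(0.046500, 0.038500) → end (x,ẋ)=(0.265633, 1.483698)
phase 2: p=0.3781, T=0.350, ωT=1.533525, cosh=2.425129, sinh=2.209355; start (x,ẋ)=(0.265633, 1.483698) → end (x,ẋ)=(0.853501, 2.509441)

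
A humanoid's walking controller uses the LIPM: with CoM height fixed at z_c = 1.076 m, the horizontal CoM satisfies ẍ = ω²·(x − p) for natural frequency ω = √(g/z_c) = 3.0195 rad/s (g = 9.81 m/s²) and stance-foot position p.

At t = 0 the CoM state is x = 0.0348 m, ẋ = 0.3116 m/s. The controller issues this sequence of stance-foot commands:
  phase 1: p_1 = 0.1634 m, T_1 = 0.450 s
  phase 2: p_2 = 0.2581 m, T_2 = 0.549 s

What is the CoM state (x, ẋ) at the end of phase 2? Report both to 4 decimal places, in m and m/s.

x = -0.2644, ẋ = -1.4890

phase 1: p=0.1634, T=0.450, ωT=1.358775, cosh=2.074199, sinh=1.817224; start (x,ẋ)=(0.034800, 0.311600) → end (x,ẋ)=(0.084188, -0.059322)
phase 2: p=0.2581, T=0.549, ωT=1.657706, cosh=2.718916, sinh=2.528341; start (x,ẋ)=(0.084188, -0.059322) → end (x,ẋ)=(-0.264424, -1.488991)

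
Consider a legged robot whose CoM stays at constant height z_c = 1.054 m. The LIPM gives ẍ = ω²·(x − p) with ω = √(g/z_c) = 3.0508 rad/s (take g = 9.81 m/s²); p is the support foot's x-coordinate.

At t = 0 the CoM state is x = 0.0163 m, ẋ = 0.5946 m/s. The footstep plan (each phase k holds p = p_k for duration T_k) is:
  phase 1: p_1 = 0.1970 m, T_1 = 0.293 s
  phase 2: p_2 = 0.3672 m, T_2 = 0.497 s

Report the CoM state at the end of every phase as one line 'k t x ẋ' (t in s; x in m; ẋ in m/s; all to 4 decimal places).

phase 1: p=0.1970, T=0.293, ωT=0.893884, cosh=1.426835, sinh=1.017772; start (x,ẋ)=(0.016300, 0.594600) → end (x,ẋ)=(0.137534, 0.287320)
phase 2: p=0.3672, T=0.497, ωT=1.516248, cosh=2.387317, sinh=2.167783; start (x,ẋ)=(0.137534, 0.287320) → end (x,ẋ)=(0.023073, -0.832965)

1 0.2930 0.1375 0.2873
2 0.7900 0.0231 -0.8330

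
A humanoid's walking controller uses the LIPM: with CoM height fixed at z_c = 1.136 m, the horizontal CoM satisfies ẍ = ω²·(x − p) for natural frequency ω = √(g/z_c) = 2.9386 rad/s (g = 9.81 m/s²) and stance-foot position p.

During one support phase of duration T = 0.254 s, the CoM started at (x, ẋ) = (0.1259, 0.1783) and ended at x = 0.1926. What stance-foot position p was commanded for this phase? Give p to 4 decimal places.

ωT = 2.9386·0.254 = 0.746404; cosh(ωT) = 1.291735, sinh(ωT) = 0.817667
x(T) = p + (x₀−p)·cosh(ωT) + (ẋ₀/ω)·sinh(ωT) ⇒ p·(1 − cosh) = x(T) − x₀·cosh − (ẋ₀/ω)·sinh
numerator   = 0.1926 − (0.1259)·1.291735 − (0.1783/2.9386)·0.817667 = -0.019641
denominator = 1 − 1.291735 = -0.291735
p = -0.019641 / -0.291735 = 0.0673

p = 0.0673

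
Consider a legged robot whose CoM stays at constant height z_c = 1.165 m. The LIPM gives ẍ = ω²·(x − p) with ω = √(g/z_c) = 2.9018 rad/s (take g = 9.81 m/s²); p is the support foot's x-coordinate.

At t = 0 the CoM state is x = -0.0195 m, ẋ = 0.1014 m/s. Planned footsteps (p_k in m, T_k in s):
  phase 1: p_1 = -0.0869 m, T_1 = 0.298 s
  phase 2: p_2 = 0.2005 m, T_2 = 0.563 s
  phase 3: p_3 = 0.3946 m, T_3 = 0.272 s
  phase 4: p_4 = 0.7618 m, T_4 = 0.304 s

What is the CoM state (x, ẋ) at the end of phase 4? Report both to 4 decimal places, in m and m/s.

phase 1: p=-0.0869, T=0.298, ωT=0.864736, cosh=1.397771, sinh=0.976609; start (x,ẋ)=(-0.019500, 0.101400) → end (x,ẋ)=(0.041436, 0.332740)
phase 2: p=0.2005, T=0.563, ωT=1.633713, cosh=2.659033, sinh=2.463830; start (x,ẋ)=(0.041436, 0.332740) → end (x,ẋ)=(0.060064, -0.252465)
phase 3: p=0.3946, T=0.272, ωT=0.789290, cosh=1.328000, sinh=0.873832; start (x,ẋ)=(0.060064, -0.252465) → end (x,ẋ)=(-0.125690, -1.183552)
phase 4: p=0.7618, T=0.304, ωT=0.882147, cosh=1.414988, sinh=1.001094; start (x,ẋ)=(-0.125690, -1.183552) → end (x,ẋ)=(-0.902301, -4.252847)

x = -0.9023, ẋ = -4.2528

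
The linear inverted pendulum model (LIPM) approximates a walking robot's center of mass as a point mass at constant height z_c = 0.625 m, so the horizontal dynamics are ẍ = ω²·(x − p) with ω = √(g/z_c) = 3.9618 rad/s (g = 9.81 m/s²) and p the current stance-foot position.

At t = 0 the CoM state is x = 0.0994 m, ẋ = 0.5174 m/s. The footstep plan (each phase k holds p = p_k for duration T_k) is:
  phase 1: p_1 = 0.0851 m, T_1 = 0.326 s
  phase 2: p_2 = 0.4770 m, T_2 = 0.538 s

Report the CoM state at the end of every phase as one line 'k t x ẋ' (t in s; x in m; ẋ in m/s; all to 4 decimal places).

1 0.3260 0.3327 1.1076
2 0.8640 1.0219 2.3581

phase 1: p=0.0851, T=0.326, ωT=1.291547, cosh=1.956628, sinh=1.681782; start (x,ẋ)=(0.099400, 0.517400) → end (x,ẋ)=(0.332716, 1.107638)
phase 2: p=0.4770, T=0.538, ωT=2.131448, cosh=4.272865, sinh=4.154199; start (x,ẋ)=(0.332716, 1.107638) → end (x,ẋ)=(1.021923, 2.358145)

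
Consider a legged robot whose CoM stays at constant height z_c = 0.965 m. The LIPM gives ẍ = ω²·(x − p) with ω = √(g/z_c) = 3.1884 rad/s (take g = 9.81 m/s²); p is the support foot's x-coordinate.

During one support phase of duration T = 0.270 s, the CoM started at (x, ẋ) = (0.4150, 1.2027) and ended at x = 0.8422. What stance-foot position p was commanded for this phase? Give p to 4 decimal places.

ωT = 3.1884·0.270 = 0.860868; cosh(ωT) = 1.394004, sinh(ωT) = 0.971209
x(T) = p + (x₀−p)·cosh(ωT) + (ẋ₀/ω)·sinh(ωT) ⇒ p·(1 − cosh) = x(T) − x₀·cosh − (ẋ₀/ω)·sinh
numerator   = 0.8422 − (0.4150)·1.394004 − (1.2027/3.1884)·0.971209 = -0.102662
denominator = 1 − 1.394004 = -0.394004
p = -0.102662 / -0.394004 = 0.2606

p = 0.2606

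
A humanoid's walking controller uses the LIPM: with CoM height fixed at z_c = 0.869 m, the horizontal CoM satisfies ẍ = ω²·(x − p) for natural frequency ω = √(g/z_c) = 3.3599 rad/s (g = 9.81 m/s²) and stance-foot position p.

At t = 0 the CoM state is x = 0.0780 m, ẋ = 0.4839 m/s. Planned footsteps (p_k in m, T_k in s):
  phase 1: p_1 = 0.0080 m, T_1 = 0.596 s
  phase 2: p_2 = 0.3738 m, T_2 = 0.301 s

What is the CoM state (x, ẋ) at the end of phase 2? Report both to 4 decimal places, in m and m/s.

x = 1.9819, ẋ = 5.8624

phase 1: p=0.0080, T=0.596, ωT=2.002500, cosh=3.771276, sinh=3.636279; start (x,ẋ)=(0.078000, 0.483900) → end (x,ẋ)=(0.795694, 2.680148)
phase 2: p=0.3738, T=0.301, ωT=1.011330, cosh=1.556495, sinh=1.192760; start (x,ẋ)=(0.795694, 2.680148) → end (x,ẋ)=(1.981925, 5.862399)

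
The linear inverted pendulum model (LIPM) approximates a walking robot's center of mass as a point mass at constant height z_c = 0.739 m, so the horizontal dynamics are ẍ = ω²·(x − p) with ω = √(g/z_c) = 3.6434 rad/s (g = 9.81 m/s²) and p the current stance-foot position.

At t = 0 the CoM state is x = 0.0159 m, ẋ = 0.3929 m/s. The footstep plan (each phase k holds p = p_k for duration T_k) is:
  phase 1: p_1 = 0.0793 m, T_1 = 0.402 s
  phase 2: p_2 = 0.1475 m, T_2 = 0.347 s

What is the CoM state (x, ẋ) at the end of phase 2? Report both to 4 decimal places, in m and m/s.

x = 0.3519, ẋ = 0.8555

phase 1: p=0.0793, T=0.402, ωT=1.464647, cosh=2.278587, sinh=2.047428; start (x,ẋ)=(0.015900, 0.392900) → end (x,ẋ)=(0.155630, 0.422318)
phase 2: p=0.1475, T=0.347, ωT=1.264260, cosh=1.911460, sinh=1.629011; start (x,ẋ)=(0.155630, 0.422318) → end (x,ẋ)=(0.351864, 0.855496)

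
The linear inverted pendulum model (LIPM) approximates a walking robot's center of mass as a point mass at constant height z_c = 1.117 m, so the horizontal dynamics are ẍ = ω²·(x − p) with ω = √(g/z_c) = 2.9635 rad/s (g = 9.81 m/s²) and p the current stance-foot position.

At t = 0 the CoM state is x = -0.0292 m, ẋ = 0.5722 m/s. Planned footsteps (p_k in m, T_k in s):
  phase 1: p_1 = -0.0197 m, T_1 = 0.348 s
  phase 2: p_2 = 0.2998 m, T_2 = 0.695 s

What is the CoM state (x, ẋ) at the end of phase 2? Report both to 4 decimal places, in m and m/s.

x = 1.0411, ẋ = 2.3448

phase 1: p=-0.0197, T=0.348, ωT=1.031298, cosh=1.580624, sinh=1.224080; start (x,ẋ)=(-0.029200, 0.572200) → end (x,ẋ)=(0.201633, 0.869971)
phase 2: p=0.2998, T=0.695, ωT=2.059632, cosh=3.985294, sinh=3.857793; start (x,ẋ)=(0.201633, 0.869971) → end (x,ẋ)=(1.041075, 2.344784)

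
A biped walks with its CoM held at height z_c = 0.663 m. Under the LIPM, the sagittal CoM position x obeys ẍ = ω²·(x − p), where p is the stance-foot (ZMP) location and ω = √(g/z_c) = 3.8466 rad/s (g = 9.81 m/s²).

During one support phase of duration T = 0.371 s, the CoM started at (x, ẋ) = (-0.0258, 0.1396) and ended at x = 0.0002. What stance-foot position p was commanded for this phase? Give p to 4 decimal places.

ωT = 3.8466·0.371 = 1.427089; cosh(ωT) = 2.203279, sinh(ωT) = 1.963272
x(T) = p + (x₀−p)·cosh(ωT) + (ẋ₀/ω)·sinh(ωT) ⇒ p·(1 − cosh) = x(T) − x₀·cosh − (ẋ₀/ω)·sinh
numerator   = 0.0002 − (-0.0258)·2.203279 − (0.1396/3.8466)·1.963272 = -0.014206
denominator = 1 − 2.203279 = -1.203279
p = -0.014206 / -1.203279 = 0.0118

p = 0.0118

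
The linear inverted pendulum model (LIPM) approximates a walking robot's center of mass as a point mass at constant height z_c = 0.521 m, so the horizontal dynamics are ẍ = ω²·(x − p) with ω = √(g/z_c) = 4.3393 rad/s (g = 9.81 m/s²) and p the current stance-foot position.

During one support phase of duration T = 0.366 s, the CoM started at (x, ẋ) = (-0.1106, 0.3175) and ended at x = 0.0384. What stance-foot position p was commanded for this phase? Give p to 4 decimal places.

p = -0.0960

ωT = 4.3393·0.366 = 1.588184; cosh(ωT) = 2.549574, sinh(ωT) = 2.345277
x(T) = p + (x₀−p)·cosh(ωT) + (ẋ₀/ω)·sinh(ωT) ⇒ p·(1 − cosh) = x(T) − x₀·cosh − (ẋ₀/ω)·sinh
numerator   = 0.0384 − (-0.1106)·2.549574 − (0.3175/4.3393)·2.345277 = 0.148782
denominator = 1 − 2.549574 = -1.549574
p = 0.148782 / -1.549574 = -0.0960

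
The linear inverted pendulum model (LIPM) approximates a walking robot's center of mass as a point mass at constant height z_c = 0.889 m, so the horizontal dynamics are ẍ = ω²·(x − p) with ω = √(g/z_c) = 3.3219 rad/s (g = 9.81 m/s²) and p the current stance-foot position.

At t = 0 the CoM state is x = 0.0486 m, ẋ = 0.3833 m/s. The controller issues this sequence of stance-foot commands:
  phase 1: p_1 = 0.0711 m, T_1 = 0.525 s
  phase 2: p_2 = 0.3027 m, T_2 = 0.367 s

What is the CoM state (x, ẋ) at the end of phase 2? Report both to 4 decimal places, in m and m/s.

x = 0.7721, ẋ = 1.8103

phase 1: p=0.0711, T=0.525, ωT=1.743998, cosh=2.947492, sinh=2.772672; start (x,ẋ)=(0.048600, 0.383300) → end (x,ẋ)=(0.324708, 0.922537)
phase 2: p=0.3027, T=0.367, ωT=1.219137, cosh=1.839876, sinh=1.544391; start (x,ẋ)=(0.324708, 0.922537) → end (x,ẋ)=(0.772091, 1.810262)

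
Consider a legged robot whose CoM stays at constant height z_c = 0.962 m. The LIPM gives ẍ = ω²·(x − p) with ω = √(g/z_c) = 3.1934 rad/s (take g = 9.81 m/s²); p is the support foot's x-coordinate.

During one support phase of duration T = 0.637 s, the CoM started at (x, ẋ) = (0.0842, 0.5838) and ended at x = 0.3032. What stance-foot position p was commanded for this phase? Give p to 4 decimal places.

ωT = 3.1934·0.637 = 2.034196; cosh(ωT) = 3.888443, sinh(ωT) = 3.757658
x(T) = p + (x₀−p)·cosh(ωT) + (ẋ₀/ω)·sinh(ωT) ⇒ p·(1 − cosh) = x(T) − x₀·cosh − (ẋ₀/ω)·sinh
numerator   = 0.3032 − (0.0842)·3.888443 − (0.5838/3.1934)·3.757658 = -0.711161
denominator = 1 − 3.888443 = -2.888443
p = -0.711161 / -2.888443 = 0.2462

p = 0.2462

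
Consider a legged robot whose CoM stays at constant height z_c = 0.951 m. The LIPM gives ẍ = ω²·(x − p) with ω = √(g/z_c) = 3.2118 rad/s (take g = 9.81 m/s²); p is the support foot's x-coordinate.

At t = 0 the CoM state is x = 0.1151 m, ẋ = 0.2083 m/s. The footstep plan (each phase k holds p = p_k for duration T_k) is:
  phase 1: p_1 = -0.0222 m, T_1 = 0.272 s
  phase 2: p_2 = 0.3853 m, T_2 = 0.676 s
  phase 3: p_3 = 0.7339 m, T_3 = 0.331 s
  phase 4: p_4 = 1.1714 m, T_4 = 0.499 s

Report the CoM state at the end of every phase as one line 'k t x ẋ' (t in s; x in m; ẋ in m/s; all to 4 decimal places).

phase 1: p=-0.0222, T=0.272, ωT=0.873610, cosh=1.406492, sinh=0.989050; start (x,ẋ)=(0.115100, 0.208300) → end (x,ẋ)=(0.235056, 0.729124)
phase 2: p=0.3853, T=0.676, ωT=2.171177, cosh=4.441320, sinh=4.327277; start (x,ẋ)=(0.235056, 0.729124) → end (x,ẋ)=(0.700370, 1.150126)
phase 3: p=0.7339, T=0.331, ωT=1.063106, cosh=1.620365, sinh=1.274984; start (x,ẋ)=(0.700370, 1.150126) → end (x,ẋ)=(1.136133, 1.726320)
phase 4: p=1.1714, T=0.499, ωT=1.602688, cosh=2.583860, sinh=2.382505; start (x,ẋ)=(1.136133, 1.726320) → end (x,ẋ)=(2.360856, 4.190705)

1 0.2720 0.2351 0.7291
2 0.9480 0.7004 1.1501
3 1.2790 1.1361 1.7263
4 1.7780 2.3609 4.1907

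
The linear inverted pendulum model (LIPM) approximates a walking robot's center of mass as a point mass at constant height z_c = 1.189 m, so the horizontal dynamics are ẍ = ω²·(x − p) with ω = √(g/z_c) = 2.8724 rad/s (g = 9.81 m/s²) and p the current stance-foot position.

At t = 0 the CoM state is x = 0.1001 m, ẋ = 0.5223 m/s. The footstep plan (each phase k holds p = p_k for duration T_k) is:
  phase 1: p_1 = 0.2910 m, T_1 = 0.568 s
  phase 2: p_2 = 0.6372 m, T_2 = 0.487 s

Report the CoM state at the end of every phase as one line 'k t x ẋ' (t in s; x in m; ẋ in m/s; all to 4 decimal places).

phase 1: p=0.2910, T=0.568, ωT=1.631523, cosh=2.653643, sinh=2.458012; start (x,ẋ)=(0.100100, 0.522300) → end (x,ẋ)=(0.231370, 0.038169)
phase 2: p=0.6372, T=0.487, ωT=1.398859, cosh=2.148727, sinh=1.901848; start (x,ẋ)=(0.231370, 0.038169) → end (x,ẋ)=(-0.209547, -2.134984)

1 0.5680 0.2314 0.0382
2 1.0550 -0.2095 -2.1350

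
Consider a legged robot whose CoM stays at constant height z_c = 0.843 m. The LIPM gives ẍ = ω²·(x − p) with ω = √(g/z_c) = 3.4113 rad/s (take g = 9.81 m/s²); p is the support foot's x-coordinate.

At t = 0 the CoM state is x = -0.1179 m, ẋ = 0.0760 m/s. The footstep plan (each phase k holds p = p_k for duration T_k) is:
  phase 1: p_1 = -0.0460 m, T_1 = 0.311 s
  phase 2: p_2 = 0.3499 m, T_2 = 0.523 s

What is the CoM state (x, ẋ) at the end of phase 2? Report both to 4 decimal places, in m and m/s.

x = -1.2915, ẋ = -5.3539

phase 1: p=-0.0460, T=0.311, ωT=1.060914, cosh=1.617575, sinh=1.271436; start (x,ẋ)=(-0.117900, 0.076000) → end (x,ẋ)=(-0.133977, -0.188913)
phase 2: p=0.3499, T=0.523, ωT=1.784110, cosh=3.061112, sinh=2.893166; start (x,ẋ)=(-0.133977, -0.188913) → end (x,ẋ)=(-1.291522, -5.353890)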